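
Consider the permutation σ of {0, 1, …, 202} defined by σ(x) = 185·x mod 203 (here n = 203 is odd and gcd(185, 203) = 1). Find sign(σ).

Trace 26: π^k(26) = [26, 141, 101, 9, 41, 74, 89] for k=0..6.
Decompose π into cycles: lengths [84, 84, 28, 6, 1] (5 cycles, including the fixed point 0).
n − c = 203 − 5 = 198; sign = (−1)^198 = +1.
Check: (185/203) = +1 by Zolotarev.

+1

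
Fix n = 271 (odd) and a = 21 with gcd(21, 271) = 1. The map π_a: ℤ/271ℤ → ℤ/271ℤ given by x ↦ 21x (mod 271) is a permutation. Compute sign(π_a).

Orbit of 67 under x↦21x: [67, 52, 8, 168, 5, 105, 37]… (length divides ord_271(21)).
Cycle type of π: 270 + 1; total 2 cycles.
With 2 cycles on 271 points, sign = (−1)^{271−2} = -1.
Zolotarev: (21|271) = -1, matching the cycle-count sign.

-1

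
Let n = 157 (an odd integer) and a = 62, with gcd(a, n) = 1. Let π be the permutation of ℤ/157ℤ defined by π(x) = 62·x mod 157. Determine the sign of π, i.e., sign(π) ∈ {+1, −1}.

Trace 5: π^k(5) = [5, 153, 66, 10, 149, 132, 20] for k=0..6.
Decompose π into cycles: lengths [156, 1] (2 cycles, including the fixed point 0).
Σ(ℓ_i−1) = 157−2 = 155; sign = (−1)^155 = -1.
Check: (62/157) = -1 by Zolotarev.

-1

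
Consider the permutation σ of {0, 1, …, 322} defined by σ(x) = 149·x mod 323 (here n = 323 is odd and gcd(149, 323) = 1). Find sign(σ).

Orbit of 191 under x↦149x: [191, 35, 47, 220, 157, 137, 64]… (length divides ord_323(149)).
Cycle lengths of π_149 on ℤ/323ℤ: [36, 36, 36, 36, 36, 36, 36, 36, 9, 9, 4, 4, 4, 4, 1]; 15 cycles in total.
15 cycles on 323: each ℓ→(−1)^(ℓ−1), product (−1)^308 = +1.

+1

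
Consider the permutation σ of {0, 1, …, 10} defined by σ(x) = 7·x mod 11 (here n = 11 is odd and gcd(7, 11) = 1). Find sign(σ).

-1

Orbit of 6 under x↦7x: [6, 9, 8, 1, 7, 5, 2]… (length divides ord_11(7)).
The orbit structure of x ↦ 7x mod 11: 2 orbits of sizes [10, 1].
2 cycles on 11: each ℓ→(−1)^(ℓ−1), product (−1)^9 = -1.
(7|11)_J = -1 (Zolotarev's lemma cross-check).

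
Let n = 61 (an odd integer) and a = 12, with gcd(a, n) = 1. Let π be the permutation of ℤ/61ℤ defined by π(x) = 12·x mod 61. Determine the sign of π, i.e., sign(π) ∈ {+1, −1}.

Trace 15: π^k(15) = [15, 58, 25, 56, 1, 12, 22] for k=0..6.
5 cycles of lengths [15, 15, 15, 15, 1].
Σ(ℓ_i−1) = 61−5 = 56; sign = (−1)^56 = +1.
The Jacobi symbol (12|61) = +1 (Zolotarev) agrees.

+1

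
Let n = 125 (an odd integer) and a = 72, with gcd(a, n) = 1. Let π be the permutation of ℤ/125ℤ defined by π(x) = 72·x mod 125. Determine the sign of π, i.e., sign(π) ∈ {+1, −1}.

-1

Orbit of 23 under x↦72x: [23, 31, 107, 79, 63, 36, 92]… (length divides ord_125(72)).
π_72 has 4 disjoint cycles with lengths [100, 20, 4, 1] on {0,…,124}.
125 − 4 = 121 transpositions; sign(π) = (−1)^121 = -1.
Via Zolotarev, sign(π_{72}) = (72|125) = -1.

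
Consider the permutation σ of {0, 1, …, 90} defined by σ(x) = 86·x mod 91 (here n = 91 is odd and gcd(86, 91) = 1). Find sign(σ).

Orbit of 8 under x↦86x: [8, 51, 18, 1, 86, 25, 57]… (length divides ord_91(86)).
π_86 has 12 disjoint cycles with lengths [12, 12, 12, 12, 12, 12, 4, 4, 4, 3, 3, 1] on {0,…,90}.
n − c = 91 − 12 = 79; sign = (−1)^79 = -1.
(86|91)_J = -1 (Zolotarev's lemma cross-check).

-1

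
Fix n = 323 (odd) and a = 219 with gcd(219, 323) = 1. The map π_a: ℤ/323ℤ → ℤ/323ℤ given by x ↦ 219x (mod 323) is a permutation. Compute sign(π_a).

Orbit of 257 under x↦219x: [257, 81, 297, 120, 117, 106, 281]… (length divides ord_323(219)).
Cycle lengths of π_219 on ℤ/323ℤ: [72, 72, 72, 72, 18, 8, 8, 1]; 8 cycles in total.
Σ(ℓ_i−1) = 323−8 = 315; sign = (−1)^315 = -1.

-1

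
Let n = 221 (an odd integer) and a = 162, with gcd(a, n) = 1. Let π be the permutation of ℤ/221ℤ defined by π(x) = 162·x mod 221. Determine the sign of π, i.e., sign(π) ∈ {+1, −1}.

-1

Start at x=219: 219 → 118 → 110 → 140 → 138 → 35 → 145 → … (one orbit).
π_162 has 12 disjoint cycles with lengths [24, 24, 24, 24, 24, 24, 24, 24, 12, 8, 8, 1] on {0,…,220}.
sign(π) = (−1)^{n − #cycles} = (−1)^{221−12} = (−1)^209 = -1.
Via Zolotarev, sign(π_{162}) = (162|221) = -1.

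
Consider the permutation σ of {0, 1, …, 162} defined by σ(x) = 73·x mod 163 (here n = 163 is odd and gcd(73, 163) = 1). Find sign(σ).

-1

Start at x=98: 98 → 145 → 153 → 85 → 11 → 151 → 102 → … (one orbit).
Decompose π into cycles: lengths [162, 1] (2 cycles, including the fixed point 0).
n − c = 163 − 2 = 161; sign = (−1)^161 = -1.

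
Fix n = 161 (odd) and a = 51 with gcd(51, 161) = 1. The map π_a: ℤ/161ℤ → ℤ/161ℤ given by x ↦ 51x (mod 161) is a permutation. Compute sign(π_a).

Orbit of 141 under x↦51x: [141, 107, 144, 99, 58, 60, 1]… (length divides ord_161(51)).
Decompose π into cycles: lengths [66, 66, 22, 3, 3, 1] (6 cycles, including the fixed point 0).
6 cycles on 161: each ℓ→(−1)^(ℓ−1), product (−1)^155 = -1.
The Jacobi symbol (51|161) = -1 (Zolotarev) agrees.

-1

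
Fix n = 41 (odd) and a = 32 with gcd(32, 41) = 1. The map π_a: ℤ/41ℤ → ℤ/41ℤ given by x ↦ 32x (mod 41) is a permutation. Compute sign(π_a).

Orbit of 40 under x↦32x: [40, 9, 1, 32]… (length divides ord_41(32)).
11 cycles of lengths [4, 4, 4, 4, 4, 4, 4, 4, 4, 4, 1].
n − c = 41 − 11 = 30; sign = (−1)^30 = +1.
Check: (32/41) = +1 by Zolotarev.

+1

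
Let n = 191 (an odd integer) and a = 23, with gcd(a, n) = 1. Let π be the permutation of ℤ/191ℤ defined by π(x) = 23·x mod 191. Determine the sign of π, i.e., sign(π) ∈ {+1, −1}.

+1

Orbit of 3 under x↦23x: [3, 69, 59, 20, 78, 75, 6]… (length divides ord_191(23)).
Decompose π into cycles: lengths [95, 95, 1] (3 cycles, including the fixed point 0).
3 cycles on 191: each ℓ→(−1)^(ℓ−1), product (−1)^188 = +1.
Check: (23/191) = +1 by Zolotarev.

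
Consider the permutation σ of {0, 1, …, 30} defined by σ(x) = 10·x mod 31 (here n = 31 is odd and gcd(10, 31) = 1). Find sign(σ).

Orbit of 5 under x↦10x: [5, 19, 4, 9, 28, 1, 10]… (length divides ord_31(10)).
Decompose π into cycles: lengths [15, 15, 1] (3 cycles, including the fixed point 0).
31 − 3 = 28 transpositions; sign(π) = (−1)^28 = +1.
Zolotarev: (10|31) = +1, matching the cycle-count sign.

+1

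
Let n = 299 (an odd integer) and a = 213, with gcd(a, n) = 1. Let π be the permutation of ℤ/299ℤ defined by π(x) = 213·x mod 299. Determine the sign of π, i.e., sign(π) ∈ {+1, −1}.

-1

Start at x=70: 70 → 259 → 151 → 170 → 31 → 25 → 242 → … (one orbit).
π_213 has 12 disjoint cycles with lengths [44, 44, 44, 44, 44, 44, 11, 11, 4, 4, 4, 1] on {0,…,298}.
Σ(ℓ_i−1) = 299−12 = 287; sign = (−1)^287 = -1.
Check: (213/299) = -1 by Zolotarev.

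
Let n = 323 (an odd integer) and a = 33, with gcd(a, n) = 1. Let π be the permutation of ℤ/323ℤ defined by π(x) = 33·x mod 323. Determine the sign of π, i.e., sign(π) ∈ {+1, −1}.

-1

Trace 84: π^k(84) = [84, 188, 67, 273, 288, 137, 322] for k=0..6.
The orbit structure of x ↦ 33x mod 323: 26 orbits of sizes [18, 18, 18, 18, 18, 18, 18, 18, 18, 18, 18, 18, 18, 18, 18, 18, 18, 2, 2, 2, 2, 2, 2, 2, 2, 1].
Σ(ℓ_i−1) = 323−26 = 297; sign = (−1)^297 = -1.
Check: (33/323) = -1 by Zolotarev.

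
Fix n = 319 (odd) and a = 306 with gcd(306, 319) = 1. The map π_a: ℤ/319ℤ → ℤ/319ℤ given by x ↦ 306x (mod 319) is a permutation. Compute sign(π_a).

+1

Trace 36: π^k(36) = [36, 170, 23, 20, 59, 190, 82] for k=0..6.
Cycle type of π: 35×8 + 7×4 + 5×2 + 1; total 15 cycles.
Σ(ℓ_i−1) = 319−15 = 304; sign = (−1)^304 = +1.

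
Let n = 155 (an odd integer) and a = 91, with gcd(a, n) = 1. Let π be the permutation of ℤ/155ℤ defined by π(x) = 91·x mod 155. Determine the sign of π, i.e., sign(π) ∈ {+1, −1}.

Start at x=46: 46 → 1 → 91 → 66 → 116 → 16 → 61 → … (one orbit).
Cycle type of π: 10×15 + 1×5; total 20 cycles.
Σ(ℓ_i−1) = 155−20 = 135; sign = (−1)^135 = -1.

-1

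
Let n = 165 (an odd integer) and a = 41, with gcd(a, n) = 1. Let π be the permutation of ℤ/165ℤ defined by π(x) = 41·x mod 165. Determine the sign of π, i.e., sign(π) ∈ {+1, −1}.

+1

Start at x=161: 161 → 1 → 41 → 31 → 116 → 136 → 131 → … (one orbit).
π_41 has 25 disjoint cycles with lengths [10, 10, 10, 10, 10, 10, 10, 10, 10, 10, 10, 10, 10, 10, 10, 2, 2, 2, 2, 2, 1, 1, 1, 1, 1] on {0,…,164}.
25 cycles on 165: each ℓ→(−1)^(ℓ−1), product (−1)^140 = +1.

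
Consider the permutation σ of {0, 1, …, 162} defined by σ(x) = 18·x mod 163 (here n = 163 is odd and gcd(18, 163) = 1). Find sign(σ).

-1

Orbit of 99 under x↦18x: [99, 152, 128, 22, 70, 119, 23]… (length divides ord_163(18)).
Cycle lengths of π_18 on ℤ/163ℤ: [162, 1]; 2 cycles in total.
With 2 cycles on 163 points, sign = (−1)^{163−2} = -1.
Check: (18/163) = -1 by Zolotarev.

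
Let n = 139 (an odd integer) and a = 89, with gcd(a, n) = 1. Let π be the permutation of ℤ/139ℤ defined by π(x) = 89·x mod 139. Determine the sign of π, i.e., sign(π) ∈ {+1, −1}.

Start at x=129: 129 → 83 → 20 → 112 → 99 → 54 → 80 → … (one orbit).
Decompose π into cycles: lengths [69, 69, 1] (3 cycles, including the fixed point 0).
139 − 3 = 136 transpositions; sign(π) = (−1)^136 = +1.

+1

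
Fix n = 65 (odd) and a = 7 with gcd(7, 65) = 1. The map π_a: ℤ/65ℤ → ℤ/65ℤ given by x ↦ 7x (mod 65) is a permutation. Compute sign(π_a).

+1

Orbit of 49 under x↦7x: [49, 18, 61, 37, 64, 58, 16]… (length divides ord_65(7)).
The orbit structure of x ↦ 7x mod 65: 7 orbits of sizes [12, 12, 12, 12, 12, 4, 1].
With 7 cycles on 65 points, sign = (−1)^{65−7} = +1.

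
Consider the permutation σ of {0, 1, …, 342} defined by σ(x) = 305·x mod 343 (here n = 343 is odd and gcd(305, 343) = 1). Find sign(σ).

+1

Trace 121: π^k(121) = [121, 204, 137, 282, 260, 67, 198] for k=0..6.
Decompose π into cycles: lengths [147, 147, 21, 21, 3, 3, 1] (7 cycles, including the fixed point 0).
343 − 7 = 336 transpositions; sign(π) = (−1)^336 = +1.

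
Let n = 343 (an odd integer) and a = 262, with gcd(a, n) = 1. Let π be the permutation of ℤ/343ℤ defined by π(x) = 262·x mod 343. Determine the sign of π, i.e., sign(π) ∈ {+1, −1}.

Start at x=332: 332 → 205 → 202 → 102 → 313 → 29 → 52 → … (one orbit).
4 cycles of lengths [294, 42, 6, 1].
4 cycles on 343: each ℓ→(−1)^(ℓ−1), product (−1)^339 = -1.

-1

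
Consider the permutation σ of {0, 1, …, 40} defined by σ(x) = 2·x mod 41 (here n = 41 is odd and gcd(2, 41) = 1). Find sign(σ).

Orbit of 37 under x↦2x: [37, 33, 25, 9, 18, 36, 31]… (length divides ord_41(2)).
π_2 has 3 disjoint cycles with lengths [20, 20, 1] on {0,…,40}.
41 − 3 = 38 transpositions; sign(π) = (−1)^38 = +1.
Check: (2/41) = +1 by Zolotarev.

+1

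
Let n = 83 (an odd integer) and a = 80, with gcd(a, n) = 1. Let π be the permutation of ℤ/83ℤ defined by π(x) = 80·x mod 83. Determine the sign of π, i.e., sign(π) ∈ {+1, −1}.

Trace 81: π^k(81) = [81, 6, 65, 54, 4, 71, 36] for k=0..6.
Decompose π into cycles: lengths [82, 1] (2 cycles, including the fixed point 0).
sign(π) = (−1)^{n − #cycles} = (−1)^{83−2} = (−1)^81 = -1.
Check: (80/83) = -1 by Zolotarev.

-1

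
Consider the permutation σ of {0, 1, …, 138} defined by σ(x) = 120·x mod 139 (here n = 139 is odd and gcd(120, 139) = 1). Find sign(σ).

+1

Start at x=57: 57 → 29 → 5 → 44 → 137 → 38 → 112 → … (one orbit).
Cycle type of π: 69×2 + 1; total 3 cycles.
Σ(ℓ_i−1) = 139−3 = 136; sign = (−1)^136 = +1.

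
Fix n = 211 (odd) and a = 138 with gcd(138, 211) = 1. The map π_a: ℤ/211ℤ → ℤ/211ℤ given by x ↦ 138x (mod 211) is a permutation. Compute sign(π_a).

-1

Start at x=54: 54 → 67 → 173 → 31 → 58 → 197 → 178 → … (one orbit).
π_138 has 6 disjoint cycles with lengths [42, 42, 42, 42, 42, 1] on {0,…,210}.
n − c = 211 − 6 = 205; sign = (−1)^205 = -1.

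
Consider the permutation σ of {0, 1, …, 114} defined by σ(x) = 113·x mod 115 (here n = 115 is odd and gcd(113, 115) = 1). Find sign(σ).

+1

Trace 67: π^k(67) = [67, 96, 38, 39, 37, 41, 33] for k=0..6.
Decompose π into cycles: lengths [44, 44, 22, 4, 1] (5 cycles, including the fixed point 0).
n − c = 115 − 5 = 110; sign = (−1)^110 = +1.
Zolotarev: (113|115) = +1, matching the cycle-count sign.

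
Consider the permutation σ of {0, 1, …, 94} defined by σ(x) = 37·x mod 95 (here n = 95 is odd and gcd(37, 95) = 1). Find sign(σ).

Trace 37: π^k(37) = [37, 39, 18, 1] for k=0..3.
The orbit structure of x ↦ 37x mod 95: 29 orbits of sizes [4, 4, 4, 4, 4, 4, 4, 4, 4, 4, 4, 4, 4, 4, 4, 4, 4, 4, 4, 2, 2, 2, 2, 2, 2, 2, 2, 2, 1].
95 − 29 = 66 transpositions; sign(π) = (−1)^66 = +1.

+1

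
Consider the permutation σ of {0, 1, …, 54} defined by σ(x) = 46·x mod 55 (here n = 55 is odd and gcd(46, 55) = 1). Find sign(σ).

Orbit of 21 under x↦46x: [21, 31, 51, 36, 6, 1, 46]… (length divides ord_55(46)).
Cycle type of π: 10×5 + 1×5; total 10 cycles.
With 10 cycles on 55 points, sign = (−1)^{55−10} = -1.

-1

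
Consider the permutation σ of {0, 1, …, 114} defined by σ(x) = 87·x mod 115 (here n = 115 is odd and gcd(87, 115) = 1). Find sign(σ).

Orbit of 2 under x↦87x: [2, 59, 73, 26, 77, 29, 108]… (length divides ord_115(87)).
Decompose π into cycles: lengths [44, 44, 11, 11, 4, 1] (6 cycles, including the fixed point 0).
With 6 cycles on 115 points, sign = (−1)^{115−6} = -1.
Check: (87/115) = -1 by Zolotarev.

-1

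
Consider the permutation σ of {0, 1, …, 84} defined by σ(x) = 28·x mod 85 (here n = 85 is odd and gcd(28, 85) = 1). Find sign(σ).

Trace 37: π^k(37) = [37, 16, 23, 49, 12, 81, 58] for k=0..6.
Cycle type of π: 16×5 + 4 + 1; total 7 cycles.
85 − 7 = 78 transpositions; sign(π) = (−1)^78 = +1.
Zolotarev: (28|85) = +1, matching the cycle-count sign.

+1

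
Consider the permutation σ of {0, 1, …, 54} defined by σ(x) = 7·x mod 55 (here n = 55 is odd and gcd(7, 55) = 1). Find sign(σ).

Trace 28: π^k(28) = [28, 31, 52, 34, 18, 16, 2] for k=0..6.
The orbit structure of x ↦ 7x mod 55: 5 orbits of sizes [20, 20, 10, 4, 1].
n − c = 55 − 5 = 50; sign = (−1)^50 = +1.
(7|55)_J = +1 (Zolotarev's lemma cross-check).

+1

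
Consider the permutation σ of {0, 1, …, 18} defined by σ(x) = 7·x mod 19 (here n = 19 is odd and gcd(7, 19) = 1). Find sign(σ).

Orbit of 1 under x↦7x: [1, 7, 11]… (length divides ord_19(7)).
π_7 has 7 disjoint cycles with lengths [3, 3, 3, 3, 3, 3, 1] on {0,…,18}.
19 − 7 = 12 transpositions; sign(π) = (−1)^12 = +1.

+1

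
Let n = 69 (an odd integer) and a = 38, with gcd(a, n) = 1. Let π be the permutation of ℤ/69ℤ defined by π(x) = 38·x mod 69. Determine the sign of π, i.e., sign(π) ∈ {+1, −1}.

+1

Start at x=14: 14 → 49 → 68 → 31 → 5 → 52 → 44 → … (one orbit).
The orbit structure of x ↦ 38x mod 69: 5 orbits of sizes [22, 22, 22, 2, 1].
n − c = 69 − 5 = 64; sign = (−1)^64 = +1.
Via Zolotarev, sign(π_{38}) = (38|69) = +1.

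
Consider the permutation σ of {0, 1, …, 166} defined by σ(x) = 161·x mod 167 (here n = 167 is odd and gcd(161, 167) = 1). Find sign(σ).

Trace 145: π^k(145) = [145, 132, 43, 76, 45, 64, 117] for k=0..6.
2 cycles of lengths [166, 1].
With 2 cycles on 167 points, sign = (−1)^{167−2} = -1.
Via Zolotarev, sign(π_{161}) = (161|167) = -1.

-1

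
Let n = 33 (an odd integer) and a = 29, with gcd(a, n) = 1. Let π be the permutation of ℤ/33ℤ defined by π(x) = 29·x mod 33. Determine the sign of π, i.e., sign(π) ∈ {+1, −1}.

+1

Orbit of 1 under x↦29x: [1, 29, 16, 2, 25, 32, 4]… (length divides ord_33(29)).
Cycle lengths of π_29 on ℤ/33ℤ: [10, 10, 10, 2, 1]; 5 cycles in total.
Σ(ℓ_i−1) = 33−5 = 28; sign = (−1)^28 = +1.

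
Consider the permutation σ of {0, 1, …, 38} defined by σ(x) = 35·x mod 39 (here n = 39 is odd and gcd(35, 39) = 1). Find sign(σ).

-1

Orbit of 16 under x↦35x: [16, 14, 22, 29, 1, 35]… (length divides ord_39(35)).
Cycle lengths of π_35 on ℤ/39ℤ: [6, 6, 6, 6, 3, 3, 3, 3, 2, 1]; 10 cycles in total.
10 cycles on 39: each ℓ→(−1)^(ℓ−1), product (−1)^29 = -1.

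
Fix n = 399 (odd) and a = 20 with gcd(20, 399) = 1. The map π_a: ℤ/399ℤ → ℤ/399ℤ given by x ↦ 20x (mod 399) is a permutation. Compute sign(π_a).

Start at x=1: 1 → 20 → 1 (one orbit).
Decompose π into cycles: lengths [2, 2, 2, 2, 2, 2, 2, 2, 2, 2, 2, 2, 2, 2, 2, 2, 2, 2, 2, 2, 2, 2, 2, 2, 2, 2, 2, 2, 2, 2, 2, 2, 2, 2, 2, 2, 2, 2, 2, 2, 2, 2, 2, 2, 2, 2, 2, 2, 2, 2, 2, 2, 2, 2, 2, 2, 2, 2, 2, 2, 2, 2, 2, 2, 2, 2, 2, 2, 2, 2, 2, 2, 2, 2, 2, 2, 2, 2, 2, 2, 2, 2, 2, 2, 2, 2, 2, 2, 2, 2, 2, 2, 2, 2, 2, 2, 2, 2, 2, 2, 2, 2, 2, 2, 2, 2, 2, 2, 2, 2, 2, 2, 2, 2, 2, 2, 2, 2, 2, 2, 2, 2, 2, 2, 2, 2, 2, 2, 2, 2, 2, 2, 2, 2, 2, 2, 2, 2, 2, 2, 2, 2, 2, 2, 2, 2, 2, 2, 2, 2, 2, 2, 2, 2, 2, 2, 2, 2, 2, 2, 2, 2, 2, 2, 2, 2, 2, 2, 2, 2, 2, 2, 2, 2, 2, 2, 2, 2, 2, 2, 2, 2, 2, 2, 2, 2, 2, 2, 2, 2, 1, 1, 1, 1, 1, 1, 1, 1, 1, 1, 1, 1, 1, 1, 1, 1, 1, 1, 1] (209 cycles, including the fixed point 0).
209 cycles on 399: each ℓ→(−1)^(ℓ−1), product (−1)^190 = +1.

+1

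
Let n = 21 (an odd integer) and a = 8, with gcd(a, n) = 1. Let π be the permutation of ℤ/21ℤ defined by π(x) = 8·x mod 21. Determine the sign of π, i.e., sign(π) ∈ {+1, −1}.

Trace 1: π^k(1) = [1, 8] for k=0..1.
The orbit structure of x ↦ 8x mod 21: 14 orbits of sizes [2, 2, 2, 2, 2, 2, 2, 1, 1, 1, 1, 1, 1, 1].
21 − 14 = 7 transpositions; sign(π) = (−1)^7 = -1.
Check: (8/21) = -1 by Zolotarev.

-1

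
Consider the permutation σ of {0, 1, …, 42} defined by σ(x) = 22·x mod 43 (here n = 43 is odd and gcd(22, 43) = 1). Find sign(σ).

-1

Orbit of 42 under x↦22x: [42, 21, 32, 16, 8, 4, 2]… (length divides ord_43(22)).
Cycle type of π: 14×3 + 1; total 4 cycles.
n − c = 43 − 4 = 39; sign = (−1)^39 = -1.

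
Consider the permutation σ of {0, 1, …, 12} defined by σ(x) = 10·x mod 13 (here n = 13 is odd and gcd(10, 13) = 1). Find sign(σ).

Start at x=12: 12 → 3 → 4 → 1 → 10 → 9 → 12 (one orbit).
π_10 has 3 disjoint cycles with lengths [6, 6, 1] on {0,…,12}.
Σ(ℓ_i−1) = 13−3 = 10; sign = (−1)^10 = +1.
Zolotarev: (10|13) = +1, matching the cycle-count sign.

+1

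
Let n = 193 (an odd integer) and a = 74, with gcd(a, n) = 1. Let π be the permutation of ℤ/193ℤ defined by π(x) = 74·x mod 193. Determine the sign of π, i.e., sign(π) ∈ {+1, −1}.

Trace 160: π^k(160) = [160, 67, 133, 192, 119, 121, 76] for k=0..6.
Cycle lengths of π_74 on ℤ/193ℤ: [64, 64, 64, 1]; 4 cycles in total.
Σ(ℓ_i−1) = 193−4 = 189; sign = (−1)^189 = -1.
The Jacobi symbol (74|193) = -1 (Zolotarev) agrees.

-1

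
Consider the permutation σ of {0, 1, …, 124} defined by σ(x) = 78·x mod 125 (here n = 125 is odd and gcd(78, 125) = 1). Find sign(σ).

-1

Trace 122: π^k(122) = [122, 16, 123, 94, 82, 21, 13] for k=0..6.
Cycle type of π: 100 + 20 + 4 + 1; total 4 cycles.
With 4 cycles on 125 points, sign = (−1)^{125−4} = -1.
(78|125)_J = -1 (Zolotarev's lemma cross-check).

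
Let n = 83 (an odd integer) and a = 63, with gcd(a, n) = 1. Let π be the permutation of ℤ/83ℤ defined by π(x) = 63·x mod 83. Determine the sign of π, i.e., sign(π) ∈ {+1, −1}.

+1

Start at x=75: 75 → 77 → 37 → 7 → 26 → 61 → 25 → … (one orbit).
3 cycles of lengths [41, 41, 1].
n − c = 83 − 3 = 80; sign = (−1)^80 = +1.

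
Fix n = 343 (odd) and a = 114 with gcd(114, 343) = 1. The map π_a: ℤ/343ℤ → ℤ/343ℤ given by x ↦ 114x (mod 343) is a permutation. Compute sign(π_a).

Start at x=235: 235 → 36 → 331 → 4 → 113 → 191 → 165 → … (one orbit).
Decompose π into cycles: lengths [147, 147, 21, 21, 3, 3, 1] (7 cycles, including the fixed point 0).
sign(π) = (−1)^{n − #cycles} = (−1)^{343−7} = (−1)^336 = +1.

+1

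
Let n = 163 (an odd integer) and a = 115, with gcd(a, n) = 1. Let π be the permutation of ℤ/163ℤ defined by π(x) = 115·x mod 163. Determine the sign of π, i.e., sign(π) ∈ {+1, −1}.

+1

Orbit of 115 under x↦115x: [115, 22, 85, 158, 77, 53, 64]… (length divides ord_163(115)).
The orbit structure of x ↦ 115x mod 163: 7 orbits of sizes [27, 27, 27, 27, 27, 27, 1].
7 cycles on 163: each ℓ→(−1)^(ℓ−1), product (−1)^156 = +1.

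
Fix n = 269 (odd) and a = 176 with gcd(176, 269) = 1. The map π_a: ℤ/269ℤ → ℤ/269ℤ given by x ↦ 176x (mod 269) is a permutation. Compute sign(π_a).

+1

Start at x=24: 24 → 189 → 177 → 217 → 263 → 20 → 23 → … (one orbit).
Cycle type of π: 134×2 + 1; total 3 cycles.
n − c = 269 − 3 = 266; sign = (−1)^266 = +1.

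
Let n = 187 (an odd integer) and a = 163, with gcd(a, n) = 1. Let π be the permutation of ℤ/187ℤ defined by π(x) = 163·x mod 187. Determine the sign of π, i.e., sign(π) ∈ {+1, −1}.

-1

Start at x=64: 64 → 147 → 25 → 148 → 1 → 163 → 15 → … (one orbit).
Decompose π into cycles: lengths [80, 80, 16, 5, 5, 1] (6 cycles, including the fixed point 0).
6 cycles on 187: each ℓ→(−1)^(ℓ−1), product (−1)^181 = -1.
Check: (163/187) = -1 by Zolotarev.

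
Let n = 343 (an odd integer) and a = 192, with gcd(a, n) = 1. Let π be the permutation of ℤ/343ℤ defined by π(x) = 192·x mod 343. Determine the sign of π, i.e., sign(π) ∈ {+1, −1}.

Orbit of 274 under x↦192x: [274, 129, 72, 104, 74, 145, 57]… (length divides ord_343(192)).
Cycle lengths of π_192 on ℤ/343ℤ: [294, 42, 6, 1]; 4 cycles in total.
343 − 4 = 339 transpositions; sign(π) = (−1)^339 = -1.
Check: (192/343) = -1 by Zolotarev.

-1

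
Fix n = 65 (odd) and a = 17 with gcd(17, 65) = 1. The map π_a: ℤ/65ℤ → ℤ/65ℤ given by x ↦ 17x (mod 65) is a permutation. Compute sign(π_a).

Start at x=43: 43 → 16 → 12 → 9 → 23 → 1 → 17 → … (one orbit).
Cycle type of π: 12×4 + 6×2 + 4 + 1; total 8 cycles.
Σ(ℓ_i−1) = 65−8 = 57; sign = (−1)^57 = -1.

-1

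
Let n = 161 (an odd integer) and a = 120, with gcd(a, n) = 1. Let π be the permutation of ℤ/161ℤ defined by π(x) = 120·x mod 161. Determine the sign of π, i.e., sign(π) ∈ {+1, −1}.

-1

Start at x=106: 106 → 1 → 120 → 71 → 148 → 50 → 43 → … (one orbit).
π_120 has 14 disjoint cycles with lengths [22, 22, 22, 22, 22, 22, 22, 1, 1, 1, 1, 1, 1, 1] on {0,…,160}.
With 14 cycles on 161 points, sign = (−1)^{161−14} = -1.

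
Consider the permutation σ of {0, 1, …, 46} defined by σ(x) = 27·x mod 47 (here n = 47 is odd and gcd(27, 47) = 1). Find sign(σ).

Trace 4: π^k(4) = [4, 14, 2, 7, 1, 27, 24] for k=0..6.
Decompose π into cycles: lengths [23, 23, 1] (3 cycles, including the fixed point 0).
With 3 cycles on 47 points, sign = (−1)^{47−3} = +1.
Check: (27/47) = +1 by Zolotarev.

+1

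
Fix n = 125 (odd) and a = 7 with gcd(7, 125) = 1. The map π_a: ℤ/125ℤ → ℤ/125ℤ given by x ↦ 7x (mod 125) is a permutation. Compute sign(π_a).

Trace 32: π^k(32) = [32, 99, 68, 101, 82, 74, 18] for k=0..6.
Cycle type of π: 20×5 + 4×6 + 1; total 12 cycles.
sign(π) = (−1)^{n − #cycles} = (−1)^{125−12} = (−1)^113 = -1.
Zolotarev: (7|125) = -1, matching the cycle-count sign.

-1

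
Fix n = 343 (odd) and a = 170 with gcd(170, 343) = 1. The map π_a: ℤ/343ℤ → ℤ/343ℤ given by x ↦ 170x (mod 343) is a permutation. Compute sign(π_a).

Orbit of 184 under x↦170x: [184, 67, 71, 65, 74, 232, 338]… (length divides ord_343(170)).
π_170 has 7 disjoint cycles with lengths [147, 147, 21, 21, 3, 3, 1] on {0,…,342}.
7 cycles on 343: each ℓ→(−1)^(ℓ−1), product (−1)^336 = +1.
Via Zolotarev, sign(π_{170}) = (170|343) = +1.

+1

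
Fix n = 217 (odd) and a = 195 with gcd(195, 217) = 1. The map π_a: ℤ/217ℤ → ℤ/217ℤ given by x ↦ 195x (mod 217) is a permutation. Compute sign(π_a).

-1

Start at x=97: 97 → 36 → 76 → 64 → 111 → 162 → 125 → … (one orbit).
12 cycles of lengths [30, 30, 30, 30, 30, 30, 15, 15, 2, 2, 2, 1].
sign(π) = (−1)^{n − #cycles} = (−1)^{217−12} = (−1)^205 = -1.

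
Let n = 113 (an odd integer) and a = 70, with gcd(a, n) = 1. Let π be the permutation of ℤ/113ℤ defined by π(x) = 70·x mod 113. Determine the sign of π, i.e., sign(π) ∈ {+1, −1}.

-1

Start at x=31: 31 → 23 → 28 → 39 → 18 → 17 → 60 → … (one orbit).
Cycle lengths of π_70 on ℤ/113ℤ: [112, 1]; 2 cycles in total.
With 2 cycles on 113 points, sign = (−1)^{113−2} = -1.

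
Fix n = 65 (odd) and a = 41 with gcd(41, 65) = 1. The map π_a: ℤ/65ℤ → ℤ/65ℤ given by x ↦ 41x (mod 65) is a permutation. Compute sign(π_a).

-1

Trace 56: π^k(56) = [56, 21, 16, 6, 51, 11, 61] for k=0..6.
Decompose π into cycles: lengths [12, 12, 12, 12, 12, 1, 1, 1, 1, 1] (10 cycles, including the fixed point 0).
10 cycles on 65: each ℓ→(−1)^(ℓ−1), product (−1)^55 = -1.
Check: (41/65) = -1 by Zolotarev.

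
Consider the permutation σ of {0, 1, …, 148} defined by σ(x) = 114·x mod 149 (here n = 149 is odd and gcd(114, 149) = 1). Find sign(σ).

+1

Trace 85: π^k(85) = [85, 5, 123, 16, 36, 81, 145] for k=0..6.
Cycle lengths of π_114 on ℤ/149ℤ: [37, 37, 37, 37, 1]; 5 cycles in total.
Σ(ℓ_i−1) = 149−5 = 144; sign = (−1)^144 = +1.
Via Zolotarev, sign(π_{114}) = (114|149) = +1.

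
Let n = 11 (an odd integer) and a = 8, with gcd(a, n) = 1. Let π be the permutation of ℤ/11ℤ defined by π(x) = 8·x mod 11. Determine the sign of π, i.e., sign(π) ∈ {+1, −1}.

-1

Start at x=8: 8 → 9 → 6 → 4 → 10 → 3 → 2 → … (one orbit).
The orbit structure of x ↦ 8x mod 11: 2 orbits of sizes [10, 1].
11 − 2 = 9 transpositions; sign(π) = (−1)^9 = -1.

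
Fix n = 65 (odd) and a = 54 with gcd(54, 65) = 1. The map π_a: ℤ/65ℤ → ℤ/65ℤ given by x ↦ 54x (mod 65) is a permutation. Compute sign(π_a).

-1

Start at x=61: 61 → 44 → 36 → 59 → 1 → 54 → 56 → … (one orbit).
Cycle lengths of π_54 on ℤ/65ℤ: [12, 12, 12, 12, 12, 2, 2, 1]; 8 cycles in total.
sign(π) = (−1)^{n − #cycles} = (−1)^{65−8} = (−1)^57 = -1.
The Jacobi symbol (54|65) = -1 (Zolotarev) agrees.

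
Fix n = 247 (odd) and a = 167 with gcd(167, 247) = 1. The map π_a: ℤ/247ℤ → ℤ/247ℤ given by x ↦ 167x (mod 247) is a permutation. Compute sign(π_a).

Start at x=17: 17 → 122 → 120 → 33 → 77 → 15 → 35 → … (one orbit).
9 cycles of lengths [36, 36, 36, 36, 36, 36, 18, 12, 1].
n − c = 247 − 9 = 238; sign = (−1)^238 = +1.
The Jacobi symbol (167|247) = +1 (Zolotarev) agrees.

+1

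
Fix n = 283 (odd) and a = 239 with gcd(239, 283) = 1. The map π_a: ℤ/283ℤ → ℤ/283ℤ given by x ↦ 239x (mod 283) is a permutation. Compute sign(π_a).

Start at x=45: 45 → 1 → 239 → 238 → 282 → 44 → 45 (one orbit).
The orbit structure of x ↦ 239x mod 283: 48 orbits of sizes [6, 6, 6, 6, 6, 6, 6, 6, 6, 6, 6, 6, 6, 6, 6, 6, 6, 6, 6, 6, 6, 6, 6, 6, 6, 6, 6, 6, 6, 6, 6, 6, 6, 6, 6, 6, 6, 6, 6, 6, 6, 6, 6, 6, 6, 6, 6, 1].
n − c = 283 − 48 = 235; sign = (−1)^235 = -1.
The Jacobi symbol (239|283) = -1 (Zolotarev) agrees.

-1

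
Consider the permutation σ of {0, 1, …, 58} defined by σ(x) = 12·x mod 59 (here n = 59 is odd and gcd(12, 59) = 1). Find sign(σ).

Orbit of 53 under x↦12x: [53, 46, 21, 16, 15, 3, 36]… (length divides ord_59(12)).
Cycle type of π: 29×2 + 1; total 3 cycles.
3 cycles on 59: each ℓ→(−1)^(ℓ−1), product (−1)^56 = +1.
Via Zolotarev, sign(π_{12}) = (12|59) = +1.

+1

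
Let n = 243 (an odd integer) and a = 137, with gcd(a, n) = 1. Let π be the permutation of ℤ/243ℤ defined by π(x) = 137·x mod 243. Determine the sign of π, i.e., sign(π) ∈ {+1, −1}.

Trace 68: π^k(68) = [68, 82, 56, 139, 89, 43, 59] for k=0..6.
The orbit structure of x ↦ 137x mod 243: 6 orbits of sizes [162, 54, 18, 6, 2, 1].
With 6 cycles on 243 points, sign = (−1)^{243−6} = -1.
Check: (137/243) = -1 by Zolotarev.

-1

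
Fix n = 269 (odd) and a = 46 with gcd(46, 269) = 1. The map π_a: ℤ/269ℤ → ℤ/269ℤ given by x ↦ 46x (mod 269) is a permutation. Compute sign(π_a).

-1

Start at x=198: 198 → 231 → 135 → 23 → 251 → 248 → 110 → … (one orbit).
Cycle type of π: 268 + 1; total 2 cycles.
2 cycles on 269: each ℓ→(−1)^(ℓ−1), product (−1)^267 = -1.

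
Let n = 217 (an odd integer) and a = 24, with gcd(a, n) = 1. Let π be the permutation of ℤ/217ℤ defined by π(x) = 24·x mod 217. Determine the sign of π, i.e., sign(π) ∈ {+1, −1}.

+1

Orbit of 136 under x↦24x: [136, 9, 216, 193, 75, 64, 17]… (length divides ord_217(24)).
Decompose π into cycles: lengths [30, 30, 30, 30, 30, 30, 30, 6, 1] (9 cycles, including the fixed point 0).
n − c = 217 − 9 = 208; sign = (−1)^208 = +1.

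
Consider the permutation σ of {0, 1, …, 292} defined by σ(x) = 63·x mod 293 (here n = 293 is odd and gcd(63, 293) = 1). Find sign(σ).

-1

Trace 167: π^k(167) = [167, 266, 57, 75, 37, 280, 60] for k=0..6.
2 cycles of lengths [292, 1].
With 2 cycles on 293 points, sign = (−1)^{293−2} = -1.
Zolotarev: (63|293) = -1, matching the cycle-count sign.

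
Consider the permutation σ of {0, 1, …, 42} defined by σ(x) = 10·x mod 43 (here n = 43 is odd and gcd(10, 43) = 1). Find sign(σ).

+1

Orbit of 21 under x↦10x: [21, 38, 36, 16, 31, 9, 4]… (length divides ord_43(10)).
3 cycles of lengths [21, 21, 1].
n − c = 43 − 3 = 40; sign = (−1)^40 = +1.
(10|43)_J = +1 (Zolotarev's lemma cross-check).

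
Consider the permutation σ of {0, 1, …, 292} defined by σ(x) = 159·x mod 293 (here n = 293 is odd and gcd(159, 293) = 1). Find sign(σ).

Trace 106: π^k(106) = [106, 153, 8, 100, 78, 96, 28] for k=0..6.
2 cycles of lengths [292, 1].
sign(π) = (−1)^{n − #cycles} = (−1)^{293−2} = (−1)^291 = -1.
Check: (159/293) = -1 by Zolotarev.

-1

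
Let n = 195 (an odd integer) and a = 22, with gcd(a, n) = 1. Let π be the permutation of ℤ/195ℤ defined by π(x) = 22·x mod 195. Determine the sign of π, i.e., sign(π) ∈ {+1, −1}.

Start at x=22: 22 → 94 → 118 → 61 → 172 → 79 → 178 → … (one orbit).
Cycle type of π: 12×12 + 4×3 + 3×12 + 1×3; total 30 cycles.
sign(π) = (−1)^{n − #cycles} = (−1)^{195−30} = (−1)^165 = -1.
Via Zolotarev, sign(π_{22}) = (22|195) = -1.

-1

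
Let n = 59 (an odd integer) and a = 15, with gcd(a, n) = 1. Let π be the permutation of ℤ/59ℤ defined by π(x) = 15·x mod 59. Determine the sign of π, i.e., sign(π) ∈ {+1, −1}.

+1

Trace 3: π^k(3) = [3, 45, 26, 36, 9, 17, 19] for k=0..6.
3 cycles of lengths [29, 29, 1].
3 cycles on 59: each ℓ→(−1)^(ℓ−1), product (−1)^56 = +1.
The Jacobi symbol (15|59) = +1 (Zolotarev) agrees.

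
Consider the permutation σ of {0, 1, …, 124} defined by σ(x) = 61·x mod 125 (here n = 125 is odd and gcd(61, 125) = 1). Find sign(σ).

Start at x=61: 61 → 96 → 106 → 91 → 51 → 111 → 21 → … (one orbit).
Decompose π into cycles: lengths [25, 25, 25, 25, 5, 5, 5, 5, 1, 1, 1, 1, 1] (13 cycles, including the fixed point 0).
n − c = 125 − 13 = 112; sign = (−1)^112 = +1.
(61|125)_J = +1 (Zolotarev's lemma cross-check).

+1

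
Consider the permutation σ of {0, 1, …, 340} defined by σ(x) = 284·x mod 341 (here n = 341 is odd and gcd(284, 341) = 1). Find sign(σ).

Trace 273: π^k(273) = [273, 125, 36, 335, 1, 284, 180] for k=0..6.
33 cycles of lengths [15, 15, 15, 15, 15, 15, 15, 15, 15, 15, 15, 15, 15, 15, 15, 15, 15, 15, 15, 15, 5, 5, 3, 3, 3, 3, 3, 3, 3, 3, 3, 3, 1].
Σ(ℓ_i−1) = 341−33 = 308; sign = (−1)^308 = +1.
The Jacobi symbol (284|341) = +1 (Zolotarev) agrees.

+1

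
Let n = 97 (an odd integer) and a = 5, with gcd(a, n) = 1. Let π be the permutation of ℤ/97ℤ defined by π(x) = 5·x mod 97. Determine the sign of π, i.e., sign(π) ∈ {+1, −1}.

-1

Trace 48: π^k(48) = [48, 46, 36, 83, 27, 38, 93] for k=0..6.
Decompose π into cycles: lengths [96, 1] (2 cycles, including the fixed point 0).
97 − 2 = 95 transpositions; sign(π) = (−1)^95 = -1.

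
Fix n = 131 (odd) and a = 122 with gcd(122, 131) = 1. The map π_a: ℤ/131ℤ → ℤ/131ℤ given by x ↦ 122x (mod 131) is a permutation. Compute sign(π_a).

Start at x=31: 31 → 114 → 22 → 64 → 79 → 75 → 111 → … (one orbit).
Cycle type of π: 130 + 1; total 2 cycles.
131 − 2 = 129 transpositions; sign(π) = (−1)^129 = -1.
Zolotarev: (122|131) = -1, matching the cycle-count sign.

-1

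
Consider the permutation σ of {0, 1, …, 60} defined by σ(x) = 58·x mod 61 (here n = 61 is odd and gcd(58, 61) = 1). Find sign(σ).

+1

Orbit of 1 under x↦58x: [1, 58, 9, 34, 20]… (length divides ord_61(58)).
Cycle type of π: 5×12 + 1; total 13 cycles.
Σ(ℓ_i−1) = 61−13 = 48; sign = (−1)^48 = +1.
The Jacobi symbol (58|61) = +1 (Zolotarev) agrees.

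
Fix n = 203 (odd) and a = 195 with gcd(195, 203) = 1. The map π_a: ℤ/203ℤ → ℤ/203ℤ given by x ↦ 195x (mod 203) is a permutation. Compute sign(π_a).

Trace 64: π^k(64) = [64, 97, 36, 118, 71, 41, 78] for k=0..6.
π_195 has 11 disjoint cycles with lengths [28, 28, 28, 28, 28, 28, 28, 2, 2, 2, 1] on {0,…,202}.
203 − 11 = 192 transpositions; sign(π) = (−1)^192 = +1.
Zolotarev: (195|203) = +1, matching the cycle-count sign.

+1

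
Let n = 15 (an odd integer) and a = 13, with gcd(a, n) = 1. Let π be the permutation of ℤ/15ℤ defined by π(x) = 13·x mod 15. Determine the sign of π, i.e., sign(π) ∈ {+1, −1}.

-1

Start at x=13: 13 → 4 → 7 → 1 → 13 (one orbit).
Cycle lengths of π_13 on ℤ/15ℤ: [4, 4, 4, 1, 1, 1]; 6 cycles in total.
sign(π) = (−1)^{n − #cycles} = (−1)^{15−6} = (−1)^9 = -1.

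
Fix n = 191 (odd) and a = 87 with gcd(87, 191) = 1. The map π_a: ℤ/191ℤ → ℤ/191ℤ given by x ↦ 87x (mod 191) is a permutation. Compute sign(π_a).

-1

Orbit of 83 under x↦87x: [83, 154, 28, 144, 113, 90, 190]… (length divides ord_191(87)).
Cycle lengths of π_87 on ℤ/191ℤ: [190, 1]; 2 cycles in total.
n − c = 191 − 2 = 189; sign = (−1)^189 = -1.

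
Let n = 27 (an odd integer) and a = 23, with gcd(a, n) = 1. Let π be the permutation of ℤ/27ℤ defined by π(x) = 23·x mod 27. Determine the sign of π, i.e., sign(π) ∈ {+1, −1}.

-1

Start at x=1: 1 → 23 → 16 → 17 → 13 → 2 → 19 → … (one orbit).
Cycle lengths of π_23 on ℤ/27ℤ: [18, 6, 2, 1]; 4 cycles in total.
4 cycles on 27: each ℓ→(−1)^(ℓ−1), product (−1)^23 = -1.
(23|27)_J = -1 (Zolotarev's lemma cross-check).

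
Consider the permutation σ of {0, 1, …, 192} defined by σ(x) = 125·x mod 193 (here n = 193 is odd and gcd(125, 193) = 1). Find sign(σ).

-1

Start at x=68: 68 → 8 → 35 → 129 → 106 → 126 → 117 → … (one orbit).
Cycle type of π: 64×3 + 1; total 4 cycles.
193 − 4 = 189 transpositions; sign(π) = (−1)^189 = -1.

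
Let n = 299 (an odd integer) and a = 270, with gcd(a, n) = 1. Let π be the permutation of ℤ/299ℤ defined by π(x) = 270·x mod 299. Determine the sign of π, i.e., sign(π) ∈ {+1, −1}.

Start at x=48: 48 → 103 → 3 → 212 → 131 → 88 → 139 → … (one orbit).
Cycle type of π: 66×4 + 22 + 6×2 + 1; total 8 cycles.
299 − 8 = 291 transpositions; sign(π) = (−1)^291 = -1.
Check: (270/299) = -1 by Zolotarev.

-1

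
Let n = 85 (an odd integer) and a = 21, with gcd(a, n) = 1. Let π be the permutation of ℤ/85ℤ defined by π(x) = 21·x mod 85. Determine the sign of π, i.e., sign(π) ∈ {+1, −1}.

Trace 16: π^k(16) = [16, 81, 1, 21] for k=0..3.
Decompose π into cycles: lengths [4, 4, 4, 4, 4, 4, 4, 4, 4, 4, 4, 4, 4, 4, 4, 4, 4, 4, 4, 4, 1, 1, 1, 1, 1] (25 cycles, including the fixed point 0).
With 25 cycles on 85 points, sign = (−1)^{85−25} = +1.
Zolotarev: (21|85) = +1, matching the cycle-count sign.

+1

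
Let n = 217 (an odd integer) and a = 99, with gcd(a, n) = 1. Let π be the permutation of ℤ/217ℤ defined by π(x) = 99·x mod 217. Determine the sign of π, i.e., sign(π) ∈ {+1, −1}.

Orbit of 36 under x↦99x: [36, 92, 211, 57, 1, 99]… (length divides ord_217(99)).
42 cycles of lengths [6, 6, 6, 6, 6, 6, 6, 6, 6, 6, 6, 6, 6, 6, 6, 6, 6, 6, 6, 6, 6, 6, 6, 6, 6, 6, 6, 6, 6, 6, 6, 6, 6, 6, 6, 1, 1, 1, 1, 1, 1, 1].
n − c = 217 − 42 = 175; sign = (−1)^175 = -1.

-1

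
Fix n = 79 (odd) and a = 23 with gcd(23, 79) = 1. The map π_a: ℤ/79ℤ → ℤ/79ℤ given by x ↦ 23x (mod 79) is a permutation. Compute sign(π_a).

+1

Orbit of 1 under x↦23x: [1, 23, 55]… (length divides ord_79(23)).
π_23 has 27 disjoint cycles with lengths [3, 3, 3, 3, 3, 3, 3, 3, 3, 3, 3, 3, 3, 3, 3, 3, 3, 3, 3, 3, 3, 3, 3, 3, 3, 3, 1] on {0,…,78}.
sign(π) = (−1)^{n − #cycles} = (−1)^{79−27} = (−1)^52 = +1.
Zolotarev: (23|79) = +1, matching the cycle-count sign.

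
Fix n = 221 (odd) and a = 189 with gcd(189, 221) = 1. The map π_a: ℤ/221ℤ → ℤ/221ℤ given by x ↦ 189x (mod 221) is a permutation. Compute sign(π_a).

Orbit of 110 under x↦189x: [110, 16, 151, 30, 145, 1, 189]… (length divides ord_221(189)).
Cycle lengths of π_189 on ℤ/221ℤ: [24, 24, 24, 24, 24, 24, 24, 24, 12, 8, 8, 1]; 12 cycles in total.
Σ(ℓ_i−1) = 221−12 = 209; sign = (−1)^209 = -1.

-1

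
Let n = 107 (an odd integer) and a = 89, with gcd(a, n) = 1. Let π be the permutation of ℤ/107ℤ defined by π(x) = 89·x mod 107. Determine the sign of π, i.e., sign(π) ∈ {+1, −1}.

Orbit of 85 under x↦89x: [85, 75, 41, 11, 16, 33, 48]… (length divides ord_107(89)).
Cycle type of π: 53×2 + 1; total 3 cycles.
Σ(ℓ_i−1) = 107−3 = 104; sign = (−1)^104 = +1.

+1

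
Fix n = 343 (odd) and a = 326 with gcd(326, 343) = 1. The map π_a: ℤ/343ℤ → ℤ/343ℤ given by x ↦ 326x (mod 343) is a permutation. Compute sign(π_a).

+1

Trace 148: π^k(148) = [148, 228, 240, 36, 74, 114, 120] for k=0..6.
The orbit structure of x ↦ 326x mod 343: 7 orbits of sizes [147, 147, 21, 21, 3, 3, 1].
With 7 cycles on 343 points, sign = (−1)^{343−7} = +1.
(326|343)_J = +1 (Zolotarev's lemma cross-check).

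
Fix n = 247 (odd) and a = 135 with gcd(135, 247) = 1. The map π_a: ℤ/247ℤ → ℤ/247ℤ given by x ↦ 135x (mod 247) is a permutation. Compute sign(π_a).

+1

Start at x=164: 164 → 157 → 200 → 77 → 21 → 118 → 122 → … (one orbit).
11 cycles of lengths [36, 36, 36, 36, 36, 36, 18, 4, 4, 4, 1].
sign(π) = (−1)^{n − #cycles} = (−1)^{247−11} = (−1)^236 = +1.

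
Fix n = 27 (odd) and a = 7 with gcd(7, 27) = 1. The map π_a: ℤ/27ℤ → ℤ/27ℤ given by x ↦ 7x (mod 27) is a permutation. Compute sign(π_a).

+1

Start at x=25: 25 → 13 → 10 → 16 → 4 → 1 → 7 → … (one orbit).
Decompose π into cycles: lengths [9, 9, 3, 3, 1, 1, 1] (7 cycles, including the fixed point 0).
sign(π) = (−1)^{n − #cycles} = (−1)^{27−7} = (−1)^20 = +1.
Zolotarev: (7|27) = +1, matching the cycle-count sign.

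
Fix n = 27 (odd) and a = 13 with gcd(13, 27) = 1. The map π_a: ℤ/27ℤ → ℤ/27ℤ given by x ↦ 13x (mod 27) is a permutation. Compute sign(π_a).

+1

Start at x=25: 25 → 1 → 13 → 7 → 10 → 22 → 16 → … (one orbit).
The orbit structure of x ↦ 13x mod 27: 7 orbits of sizes [9, 9, 3, 3, 1, 1, 1].
With 7 cycles on 27 points, sign = (−1)^{27−7} = +1.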